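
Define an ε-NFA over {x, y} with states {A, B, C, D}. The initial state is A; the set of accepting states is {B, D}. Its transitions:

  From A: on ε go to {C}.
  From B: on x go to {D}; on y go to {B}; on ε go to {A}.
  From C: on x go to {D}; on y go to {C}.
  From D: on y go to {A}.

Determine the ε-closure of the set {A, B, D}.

{A, B, C, D}

Begin with {A, B, D}.
A →ε {C}; add C.
ε-closure = {A, B, C, D}.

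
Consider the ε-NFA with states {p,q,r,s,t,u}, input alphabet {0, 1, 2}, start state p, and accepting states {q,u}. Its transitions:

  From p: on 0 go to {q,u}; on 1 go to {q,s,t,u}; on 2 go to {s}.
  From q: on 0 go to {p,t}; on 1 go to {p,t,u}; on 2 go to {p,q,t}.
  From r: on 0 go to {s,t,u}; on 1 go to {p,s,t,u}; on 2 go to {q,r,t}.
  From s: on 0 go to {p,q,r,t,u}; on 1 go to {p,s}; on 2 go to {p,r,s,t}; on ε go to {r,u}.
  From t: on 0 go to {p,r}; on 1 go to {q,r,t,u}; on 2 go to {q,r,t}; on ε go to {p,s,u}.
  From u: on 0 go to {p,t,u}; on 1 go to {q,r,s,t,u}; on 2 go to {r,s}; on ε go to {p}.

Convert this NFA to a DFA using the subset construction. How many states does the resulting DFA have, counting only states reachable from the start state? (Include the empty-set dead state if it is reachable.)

4

Start state of the DFA: {p} (ε-closure of the NFA start).
{p} --0--> {p,q,u}  [new]
{p} --1--> {p,q,r,s,t,u}  [new]
{p} --2--> {p,r,s,u}  [new]
{p,q,u} --0--> {p,q,r,s,t,u}  [seen]
{p,q,u} --1--> {p,q,r,s,t,u}  [seen]
{p,q,u} --2--> {p,q,r,s,t,u}  [seen]
{p,q,r,s,t,u} --0--> {p,q,r,s,t,u}  [seen]
{p,q,r,s,t,u} --1--> {p,q,r,s,t,u}  [seen]
{p,q,r,s,t,u} --2--> {p,q,r,s,t,u}  [seen]
{p,r,s,u} --0--> {p,q,r,s,t,u}  [seen]
{p,r,s,u} --1--> {p,q,r,s,t,u}  [seen]
{p,r,s,u} --2--> {p,q,r,s,t,u}  [seen]
Reachable DFA states: {p}, {p,q,u}, {p,q,r,s,t,u}, {p,r,s,u}.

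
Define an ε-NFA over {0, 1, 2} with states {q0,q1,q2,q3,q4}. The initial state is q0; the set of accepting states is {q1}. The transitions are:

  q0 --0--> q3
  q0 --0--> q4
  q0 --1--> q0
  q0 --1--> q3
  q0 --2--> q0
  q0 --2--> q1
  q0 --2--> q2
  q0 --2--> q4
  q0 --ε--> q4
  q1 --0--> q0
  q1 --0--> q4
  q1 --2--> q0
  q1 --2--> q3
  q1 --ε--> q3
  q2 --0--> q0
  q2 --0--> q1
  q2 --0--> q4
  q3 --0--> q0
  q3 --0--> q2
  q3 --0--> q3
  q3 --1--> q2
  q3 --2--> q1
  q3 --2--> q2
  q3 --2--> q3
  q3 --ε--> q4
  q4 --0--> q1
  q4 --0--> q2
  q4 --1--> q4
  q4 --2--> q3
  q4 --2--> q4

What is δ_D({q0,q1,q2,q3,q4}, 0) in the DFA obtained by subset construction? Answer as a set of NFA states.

{q0,q1,q2,q3,q4}

δ(q0,0) = {q3,q4}; δ(q1,0) = {q0,q4}; δ(q2,0) = {q0,q1,q4}; δ(q3,0) = {q0,q2,q3}; δ(q4,0) = {q1,q2}.
Union: {q0,q1,q2,q3,q4}.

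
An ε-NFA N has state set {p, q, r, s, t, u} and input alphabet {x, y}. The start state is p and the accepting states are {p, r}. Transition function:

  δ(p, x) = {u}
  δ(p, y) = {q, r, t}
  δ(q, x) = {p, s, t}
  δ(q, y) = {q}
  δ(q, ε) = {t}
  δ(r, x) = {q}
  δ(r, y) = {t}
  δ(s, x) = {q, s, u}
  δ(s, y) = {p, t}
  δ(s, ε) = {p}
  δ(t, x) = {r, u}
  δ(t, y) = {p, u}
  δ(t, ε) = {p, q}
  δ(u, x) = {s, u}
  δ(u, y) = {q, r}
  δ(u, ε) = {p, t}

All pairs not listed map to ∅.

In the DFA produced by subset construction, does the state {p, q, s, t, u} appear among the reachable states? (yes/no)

no

Start state of the DFA: {p} (ε-closure of the NFA start).
{p} --x--> {p, q, t, u}  [new]
{p} --y--> {p, q, r, t}  [new]
{p, q, t, u} --x--> {p, q, r, s, t, u}  [new]
{p, q, t, u} --y--> {p, q, r, t, u}  [new]
{p, q, r, t} --x--> {p, q, r, s, t, u}  [seen]
{p, q, r, t} --y--> {p, q, r, t, u}  [seen]
{p, q, r, s, t, u} --x--> {p, q, r, s, t, u}  [seen]
{p, q, r, s, t, u} --y--> {p, q, r, t, u}  [seen]
{p, q, r, t, u} --x--> {p, q, r, s, t, u}  [seen]
{p, q, r, t, u} --y--> {p, q, r, t, u}  [seen]
Reachable DFA states: {p}, {p, q, t, u}, {p, q, r, t}, {p, q, r, s, t, u}, {p, q, r, t, u}.
{p, q, s, t, u} is not among them.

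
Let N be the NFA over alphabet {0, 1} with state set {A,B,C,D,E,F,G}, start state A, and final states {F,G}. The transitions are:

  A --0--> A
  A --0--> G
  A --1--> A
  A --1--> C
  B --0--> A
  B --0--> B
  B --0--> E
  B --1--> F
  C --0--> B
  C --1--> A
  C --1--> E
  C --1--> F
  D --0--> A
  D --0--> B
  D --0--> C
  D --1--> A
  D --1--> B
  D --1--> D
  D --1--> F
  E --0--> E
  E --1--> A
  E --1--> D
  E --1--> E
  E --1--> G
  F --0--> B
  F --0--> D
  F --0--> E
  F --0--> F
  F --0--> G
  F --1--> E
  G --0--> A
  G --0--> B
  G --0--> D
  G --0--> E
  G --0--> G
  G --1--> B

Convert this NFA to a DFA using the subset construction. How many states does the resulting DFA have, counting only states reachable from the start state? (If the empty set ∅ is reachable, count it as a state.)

Start state of the DFA: {A}.
{A} --0--> {A,G}  [new]
{A} --1--> {A,C}  [new]
{A,G} --0--> {A,B,D,E,G}  [new]
{A,G} --1--> {A,B,C}  [new]
{A,C} --0--> {A,B,G}  [new]
{A,C} --1--> {A,C,E,F}  [new]
{A,B,D,E,G} --0--> {A,B,C,D,E,G}  [new]
{A,B,D,E,G} --1--> {A,B,C,D,E,F,G}  [new]
{A,B,C} --0--> {A,B,E,G}  [new]
{A,B,C} --1--> {A,C,E,F}  [seen]
{A,B,G} --0--> {A,B,D,E,G}  [seen]
{A,B,G} --1--> {A,B,C,F}  [new]
{A,C,E,F} --0--> {A,B,D,E,F,G}  [new]
{A,C,E,F} --1--> {A,C,D,E,F,G}  [new]
{A,B,C,D,E,G} --0--> {A,B,C,D,E,G}  [seen]
{A,B,C,D,E,G} --1--> {A,B,C,D,E,F,G}  [seen]
{A,B,C,D,E,F,G} --0--> {A,B,C,D,E,F,G}  [seen]
{A,B,C,D,E,F,G} --1--> {A,B,C,D,E,F,G}  [seen]
{A,B,E,G} --0--> {A,B,D,E,G}  [seen]
{A,B,E,G} --1--> {A,B,C,D,E,F,G}  [seen]
{A,B,C,F} --0--> {A,B,D,E,F,G}  [seen]
{A,B,C,F} --1--> {A,C,E,F}  [seen]
{A,B,D,E,F,G} --0--> {A,B,C,D,E,F,G}  [seen]
{A,B,D,E,F,G} --1--> {A,B,C,D,E,F,G}  [seen]
{A,C,D,E,F,G} --0--> {A,B,C,D,E,F,G}  [seen]
{A,C,D,E,F,G} --1--> {A,B,C,D,E,F,G}  [seen]
Reachable DFA states: {A}, {A,G}, {A,C}, {A,B,D,E,G}, {A,B,C}, {A,B,G}, {A,C,E,F}, {A,B,C,D,E,G}, {A,B,C,D,E,F,G}, {A,B,E,G}, {A,B,C,F}, {A,B,D,E,F,G}, {A,C,D,E,F,G}.

13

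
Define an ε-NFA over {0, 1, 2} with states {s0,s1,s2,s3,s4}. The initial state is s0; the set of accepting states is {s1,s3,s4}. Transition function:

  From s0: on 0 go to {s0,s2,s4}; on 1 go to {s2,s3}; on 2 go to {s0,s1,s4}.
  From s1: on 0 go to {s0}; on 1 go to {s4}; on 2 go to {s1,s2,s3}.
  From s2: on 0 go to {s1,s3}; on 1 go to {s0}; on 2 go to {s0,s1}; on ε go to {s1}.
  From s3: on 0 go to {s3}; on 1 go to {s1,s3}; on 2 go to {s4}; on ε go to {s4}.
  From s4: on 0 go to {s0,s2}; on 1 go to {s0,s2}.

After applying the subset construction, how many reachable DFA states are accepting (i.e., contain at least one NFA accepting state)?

4

Start state of the DFA: {s0} (ε-closure of the NFA start).
{s0} --0--> {s0,s1,s2,s4}  [new]
{s0} --1--> {s1,s2,s3,s4}  [new]
{s0} --2--> {s0,s1,s4}  [new]
{s0,s1,s2,s4} --0--> {s0,s1,s2,s3,s4}  [new]
{s0,s1,s2,s4} --1--> {s0,s1,s2,s3,s4}  [seen]
{s0,s1,s2,s4} --2--> {s0,s1,s2,s3,s4}  [seen]
{s1,s2,s3,s4} --0--> {s0,s1,s2,s3,s4}  [seen]
{s1,s2,s3,s4} --1--> {s0,s1,s2,s3,s4}  [seen]
{s1,s2,s3,s4} --2--> {s0,s1,s2,s3,s4}  [seen]
{s0,s1,s4} --0--> {s0,s1,s2,s4}  [seen]
{s0,s1,s4} --1--> {s0,s1,s2,s3,s4}  [seen]
{s0,s1,s4} --2--> {s0,s1,s2,s3,s4}  [seen]
{s0,s1,s2,s3,s4} --0--> {s0,s1,s2,s3,s4}  [seen]
{s0,s1,s2,s3,s4} --1--> {s0,s1,s2,s3,s4}  [seen]
{s0,s1,s2,s3,s4} --2--> {s0,s1,s2,s3,s4}  [seen]
Reachable DFA states: {s0}, {s0,s1,s2,s4}, {s1,s2,s3,s4}, {s0,s1,s4}, {s0,s1,s2,s3,s4}.
Accepting DFA states (contain an NFA accepting state): {s0,s1,s2,s4}, {s1,s2,s3,s4}, {s0,s1,s4}, {s0,s1,s2,s3,s4}.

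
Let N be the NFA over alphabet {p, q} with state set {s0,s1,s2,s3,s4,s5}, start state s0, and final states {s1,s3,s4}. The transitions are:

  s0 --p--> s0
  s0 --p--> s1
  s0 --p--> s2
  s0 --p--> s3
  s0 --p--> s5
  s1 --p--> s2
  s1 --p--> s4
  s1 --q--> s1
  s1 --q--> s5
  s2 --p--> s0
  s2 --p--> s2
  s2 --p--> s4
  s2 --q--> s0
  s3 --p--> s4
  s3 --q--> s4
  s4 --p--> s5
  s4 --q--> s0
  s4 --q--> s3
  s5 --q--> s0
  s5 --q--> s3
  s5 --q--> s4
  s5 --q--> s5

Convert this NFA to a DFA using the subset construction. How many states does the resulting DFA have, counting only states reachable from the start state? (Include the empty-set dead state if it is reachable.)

5

Start state of the DFA: {s0}.
{s0} --p--> {s0,s1,s2,s3,s5}  [new]
{s0} --q--> ∅  [new]
{s0,s1,s2,s3,s5} --p--> {s0,s1,s2,s3,s4,s5}  [new]
{s0,s1,s2,s3,s5} --q--> {s0,s1,s3,s4,s5}  [new]
∅ --p--> ∅  [seen]
∅ --q--> ∅  [seen]
{s0,s1,s2,s3,s4,s5} --p--> {s0,s1,s2,s3,s4,s5}  [seen]
{s0,s1,s2,s3,s4,s5} --q--> {s0,s1,s3,s4,s5}  [seen]
{s0,s1,s3,s4,s5} --p--> {s0,s1,s2,s3,s4,s5}  [seen]
{s0,s1,s3,s4,s5} --q--> {s0,s1,s3,s4,s5}  [seen]
Reachable DFA states: {s0}, {s0,s1,s2,s3,s5}, ∅, {s0,s1,s2,s3,s4,s5}, {s0,s1,s3,s4,s5}.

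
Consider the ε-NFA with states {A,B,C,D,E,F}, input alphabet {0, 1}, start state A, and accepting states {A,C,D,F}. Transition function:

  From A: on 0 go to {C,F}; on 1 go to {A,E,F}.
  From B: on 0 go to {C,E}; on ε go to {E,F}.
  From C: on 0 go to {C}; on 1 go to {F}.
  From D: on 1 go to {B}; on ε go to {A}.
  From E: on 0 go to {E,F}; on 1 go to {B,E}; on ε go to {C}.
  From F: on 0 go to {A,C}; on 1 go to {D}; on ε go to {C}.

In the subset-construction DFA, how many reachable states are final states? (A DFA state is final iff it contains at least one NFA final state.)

Start state of the DFA: {A} (ε-closure of the NFA start).
{A} --0--> {C,F}  [new]
{A} --1--> {A,C,E,F}  [new]
{C,F} --0--> {A,C}  [new]
{C,F} --1--> {A,C,D,F}  [new]
{A,C,E,F} --0--> {A,C,E,F}  [seen]
{A,C,E,F} --1--> {A,B,C,D,E,F}  [new]
{A,C} --0--> {C,F}  [seen]
{A,C} --1--> {A,C,E,F}  [seen]
{A,C,D,F} --0--> {A,C,F}  [new]
{A,C,D,F} --1--> {A,B,C,D,E,F}  [seen]
{A,B,C,D,E,F} --0--> {A,C,E,F}  [seen]
{A,B,C,D,E,F} --1--> {A,B,C,D,E,F}  [seen]
{A,C,F} --0--> {A,C,F}  [seen]
{A,C,F} --1--> {A,C,D,E,F}  [new]
{A,C,D,E,F} --0--> {A,C,E,F}  [seen]
{A,C,D,E,F} --1--> {A,B,C,D,E,F}  [seen]
Reachable DFA states: {A}, {C,F}, {A,C,E,F}, {A,C}, {A,C,D,F}, {A,B,C,D,E,F}, {A,C,F}, {A,C,D,E,F}.
Accepting DFA states (contain an NFA accepting state): {A}, {C,F}, {A,C,E,F}, {A,C}, {A,C,D,F}, {A,B,C,D,E,F}, {A,C,F}, {A,C,D,E,F}.

8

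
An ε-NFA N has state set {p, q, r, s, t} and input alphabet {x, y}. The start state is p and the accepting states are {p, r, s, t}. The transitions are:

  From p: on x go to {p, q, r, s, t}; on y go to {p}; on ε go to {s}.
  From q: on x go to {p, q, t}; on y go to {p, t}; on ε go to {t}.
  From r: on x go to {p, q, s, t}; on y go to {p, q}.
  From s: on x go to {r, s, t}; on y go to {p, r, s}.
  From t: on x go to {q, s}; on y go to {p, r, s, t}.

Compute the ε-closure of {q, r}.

Begin with {q, r}.
q →ε {t}; add t.
ε-closure = {q, r, t}.

{q, r, t}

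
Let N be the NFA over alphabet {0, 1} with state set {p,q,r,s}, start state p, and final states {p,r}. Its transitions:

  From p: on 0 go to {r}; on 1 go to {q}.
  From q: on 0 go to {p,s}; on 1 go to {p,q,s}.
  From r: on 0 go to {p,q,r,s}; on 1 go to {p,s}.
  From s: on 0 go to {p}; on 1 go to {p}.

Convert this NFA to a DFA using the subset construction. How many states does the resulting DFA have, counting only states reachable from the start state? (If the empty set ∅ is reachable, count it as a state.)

Start state of the DFA: {p}.
{p} --0--> {r}  [new]
{p} --1--> {q}  [new]
{r} --0--> {p,q,r,s}  [new]
{r} --1--> {p,s}  [new]
{q} --0--> {p,s}  [seen]
{q} --1--> {p,q,s}  [new]
{p,q,r,s} --0--> {p,q,r,s}  [seen]
{p,q,r,s} --1--> {p,q,s}  [seen]
{p,s} --0--> {p,r}  [new]
{p,s} --1--> {p,q}  [new]
{p,q,s} --0--> {p,r,s}  [new]
{p,q,s} --1--> {p,q,s}  [seen]
{p,r} --0--> {p,q,r,s}  [seen]
{p,r} --1--> {p,q,s}  [seen]
{p,q} --0--> {p,r,s}  [seen]
{p,q} --1--> {p,q,s}  [seen]
{p,r,s} --0--> {p,q,r,s}  [seen]
{p,r,s} --1--> {p,q,s}  [seen]
Reachable DFA states: {p}, {r}, {q}, {p,q,r,s}, {p,s}, {p,q,s}, {p,r}, {p,q}, {p,r,s}.

9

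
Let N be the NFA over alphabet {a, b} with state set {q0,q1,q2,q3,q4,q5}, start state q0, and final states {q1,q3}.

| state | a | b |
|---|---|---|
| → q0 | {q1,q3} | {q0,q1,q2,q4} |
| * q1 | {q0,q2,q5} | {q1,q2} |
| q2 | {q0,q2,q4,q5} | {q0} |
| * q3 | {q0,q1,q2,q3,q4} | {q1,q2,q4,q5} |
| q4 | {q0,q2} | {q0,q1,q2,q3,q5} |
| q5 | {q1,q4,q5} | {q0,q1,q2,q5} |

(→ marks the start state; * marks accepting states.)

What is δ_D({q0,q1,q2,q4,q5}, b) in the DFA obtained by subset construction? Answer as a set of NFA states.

δ(q0,b) = {q0,q1,q2,q4}; δ(q1,b) = {q1,q2}; δ(q2,b) = {q0}; δ(q4,b) = {q0,q1,q2,q3,q5}; δ(q5,b) = {q0,q1,q2,q5}.
Union: {q0,q1,q2,q3,q4,q5}.

{q0,q1,q2,q3,q4,q5}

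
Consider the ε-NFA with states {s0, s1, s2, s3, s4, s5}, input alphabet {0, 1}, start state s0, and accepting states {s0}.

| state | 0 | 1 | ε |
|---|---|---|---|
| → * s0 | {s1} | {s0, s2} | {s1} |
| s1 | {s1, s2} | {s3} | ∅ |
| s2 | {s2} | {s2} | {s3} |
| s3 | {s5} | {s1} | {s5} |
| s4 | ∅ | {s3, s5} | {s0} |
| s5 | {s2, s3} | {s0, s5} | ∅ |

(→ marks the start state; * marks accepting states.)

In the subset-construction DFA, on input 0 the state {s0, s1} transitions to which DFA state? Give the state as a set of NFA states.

δ(s0,0) = {s1}; δ(s1,0) = {s1, s2}.
Union: {s1, s2}.
ε-closure gives {s1, s2, s3, s5}.

{s1, s2, s3, s5}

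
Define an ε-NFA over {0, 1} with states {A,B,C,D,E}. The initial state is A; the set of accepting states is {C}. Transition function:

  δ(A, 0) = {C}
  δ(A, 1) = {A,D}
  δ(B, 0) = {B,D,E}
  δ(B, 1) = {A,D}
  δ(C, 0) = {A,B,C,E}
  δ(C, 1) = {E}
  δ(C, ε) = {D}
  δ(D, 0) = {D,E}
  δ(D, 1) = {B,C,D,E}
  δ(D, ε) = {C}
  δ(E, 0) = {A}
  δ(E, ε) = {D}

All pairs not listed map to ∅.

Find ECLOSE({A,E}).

{A,C,D,E}

Begin with {A,E}.
E →ε {D}; add D.
D →ε {C}; add C.
ε-closure = {A,C,D,E}.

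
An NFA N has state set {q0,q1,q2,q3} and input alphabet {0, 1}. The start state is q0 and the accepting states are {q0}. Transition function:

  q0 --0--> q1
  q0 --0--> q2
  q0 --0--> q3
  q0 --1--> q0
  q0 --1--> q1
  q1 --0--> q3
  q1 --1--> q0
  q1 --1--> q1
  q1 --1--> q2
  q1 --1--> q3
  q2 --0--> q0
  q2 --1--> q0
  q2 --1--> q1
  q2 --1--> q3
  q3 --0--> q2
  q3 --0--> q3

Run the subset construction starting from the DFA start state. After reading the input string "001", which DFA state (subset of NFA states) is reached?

Start: {q0}.
δ(q0,0) = {q1,q2,q3}.
Union: {q1,q2,q3}.
After 0: {q1,q2,q3}.
δ(q1,0) = {q3}; δ(q2,0) = {q0}; δ(q3,0) = {q2,q3}.
Union: {q0,q2,q3}.
After 0: {q0,q2,q3}.
δ(q0,1) = {q0,q1}; δ(q2,1) = {q0,q1,q3}; δ(q3,1) = ∅.
Union: {q0,q1,q3}.
After 1: {q0,q1,q3}.

{q0,q1,q3}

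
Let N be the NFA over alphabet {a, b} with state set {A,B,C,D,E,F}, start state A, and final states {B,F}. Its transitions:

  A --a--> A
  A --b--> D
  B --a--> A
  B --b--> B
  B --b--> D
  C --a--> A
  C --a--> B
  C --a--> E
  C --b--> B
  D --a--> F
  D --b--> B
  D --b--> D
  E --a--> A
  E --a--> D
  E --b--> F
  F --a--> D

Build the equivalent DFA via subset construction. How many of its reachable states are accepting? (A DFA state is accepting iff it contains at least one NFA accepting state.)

Start state of the DFA: {A}.
{A} --a--> {A}  [seen]
{A} --b--> {D}  [new]
{D} --a--> {F}  [new]
{D} --b--> {B,D}  [new]
{F} --a--> {D}  [seen]
{F} --b--> ∅  [new]
{B,D} --a--> {A,F}  [new]
{B,D} --b--> {B,D}  [seen]
∅ --a--> ∅  [seen]
∅ --b--> ∅  [seen]
{A,F} --a--> {A,D}  [new]
{A,F} --b--> {D}  [seen]
{A,D} --a--> {A,F}  [seen]
{A,D} --b--> {B,D}  [seen]
Reachable DFA states: {A}, {D}, {F}, {B,D}, ∅, {A,F}, {A,D}.
Accepting DFA states (contain an NFA accepting state): {F}, {B,D}, {A,F}.

3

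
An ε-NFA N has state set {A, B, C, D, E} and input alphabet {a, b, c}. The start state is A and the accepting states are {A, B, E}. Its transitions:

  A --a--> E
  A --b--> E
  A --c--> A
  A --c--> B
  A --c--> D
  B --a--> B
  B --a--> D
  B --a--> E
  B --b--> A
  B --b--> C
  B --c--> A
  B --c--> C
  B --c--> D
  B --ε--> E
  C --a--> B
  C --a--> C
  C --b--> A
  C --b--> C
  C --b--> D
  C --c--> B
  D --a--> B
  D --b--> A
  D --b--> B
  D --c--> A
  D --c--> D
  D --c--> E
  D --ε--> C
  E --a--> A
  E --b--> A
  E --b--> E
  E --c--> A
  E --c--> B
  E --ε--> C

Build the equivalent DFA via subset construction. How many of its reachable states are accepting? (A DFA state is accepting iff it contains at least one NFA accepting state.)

5

Start state of the DFA: {A} (ε-closure of the NFA start).
{A} --a--> {C, E}  [new]
{A} --b--> {C, E}  [seen]
{A} --c--> {A, B, C, D, E}  [new]
{C, E} --a--> {A, B, C, E}  [new]
{C, E} --b--> {A, C, D, E}  [new]
{C, E} --c--> {A, B, C, E}  [seen]
{A, B, C, D, E} --a--> {A, B, C, D, E}  [seen]
{A, B, C, D, E} --b--> {A, B, C, D, E}  [seen]
{A, B, C, D, E} --c--> {A, B, C, D, E}  [seen]
{A, B, C, E} --a--> {A, B, C, D, E}  [seen]
{A, B, C, E} --b--> {A, C, D, E}  [seen]
{A, B, C, E} --c--> {A, B, C, D, E}  [seen]
{A, C, D, E} --a--> {A, B, C, E}  [seen]
{A, C, D, E} --b--> {A, B, C, D, E}  [seen]
{A, C, D, E} --c--> {A, B, C, D, E}  [seen]
Reachable DFA states: {A}, {C, E}, {A, B, C, D, E}, {A, B, C, E}, {A, C, D, E}.
Accepting DFA states (contain an NFA accepting state): {A}, {C, E}, {A, B, C, D, E}, {A, B, C, E}, {A, C, D, E}.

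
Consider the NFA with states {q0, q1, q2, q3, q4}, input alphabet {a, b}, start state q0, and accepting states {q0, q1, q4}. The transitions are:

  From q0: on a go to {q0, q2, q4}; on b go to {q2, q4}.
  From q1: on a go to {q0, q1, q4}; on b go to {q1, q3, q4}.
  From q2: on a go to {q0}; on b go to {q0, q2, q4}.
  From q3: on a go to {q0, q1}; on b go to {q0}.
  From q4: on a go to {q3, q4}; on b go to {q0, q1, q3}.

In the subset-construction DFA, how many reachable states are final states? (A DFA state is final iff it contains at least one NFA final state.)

Start state of the DFA: {q0}.
{q0} --a--> {q0, q2, q4}  [new]
{q0} --b--> {q2, q4}  [new]
{q0, q2, q4} --a--> {q0, q2, q3, q4}  [new]
{q0, q2, q4} --b--> {q0, q1, q2, q3, q4}  [new]
{q2, q4} --a--> {q0, q3, q4}  [new]
{q2, q4} --b--> {q0, q1, q2, q3, q4}  [seen]
{q0, q2, q3, q4} --a--> {q0, q1, q2, q3, q4}  [seen]
{q0, q2, q3, q4} --b--> {q0, q1, q2, q3, q4}  [seen]
{q0, q1, q2, q3, q4} --a--> {q0, q1, q2, q3, q4}  [seen]
{q0, q1, q2, q3, q4} --b--> {q0, q1, q2, q3, q4}  [seen]
{q0, q3, q4} --a--> {q0, q1, q2, q3, q4}  [seen]
{q0, q3, q4} --b--> {q0, q1, q2, q3, q4}  [seen]
Reachable DFA states: {q0}, {q0, q2, q4}, {q2, q4}, {q0, q2, q3, q4}, {q0, q1, q2, q3, q4}, {q0, q3, q4}.
Accepting DFA states (contain an NFA accepting state): {q0}, {q0, q2, q4}, {q2, q4}, {q0, q2, q3, q4}, {q0, q1, q2, q3, q4}, {q0, q3, q4}.

6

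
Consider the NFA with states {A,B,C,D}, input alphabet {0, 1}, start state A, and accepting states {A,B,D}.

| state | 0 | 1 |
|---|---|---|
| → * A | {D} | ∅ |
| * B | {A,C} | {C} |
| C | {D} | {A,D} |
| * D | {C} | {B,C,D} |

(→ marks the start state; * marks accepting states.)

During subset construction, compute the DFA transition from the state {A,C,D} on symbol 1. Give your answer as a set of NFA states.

δ(A,1) = ∅; δ(C,1) = {A,D}; δ(D,1) = {B,C,D}.
Union: {A,B,C,D}.

{A,B,C,D}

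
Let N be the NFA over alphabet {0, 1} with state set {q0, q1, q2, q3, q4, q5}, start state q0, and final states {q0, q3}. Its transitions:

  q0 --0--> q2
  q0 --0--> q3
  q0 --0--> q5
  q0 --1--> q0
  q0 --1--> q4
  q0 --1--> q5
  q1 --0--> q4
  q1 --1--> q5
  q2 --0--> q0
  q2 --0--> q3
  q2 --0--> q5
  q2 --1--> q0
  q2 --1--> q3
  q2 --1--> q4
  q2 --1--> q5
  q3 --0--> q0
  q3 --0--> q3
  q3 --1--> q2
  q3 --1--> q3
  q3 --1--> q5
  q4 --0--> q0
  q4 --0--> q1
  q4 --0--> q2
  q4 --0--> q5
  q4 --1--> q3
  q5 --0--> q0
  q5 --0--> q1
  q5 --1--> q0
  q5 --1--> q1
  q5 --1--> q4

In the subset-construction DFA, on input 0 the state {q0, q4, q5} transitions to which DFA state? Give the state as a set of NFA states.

{q0, q1, q2, q3, q5}

δ(q0,0) = {q2, q3, q5}; δ(q4,0) = {q0, q1, q2, q5}; δ(q5,0) = {q0, q1}.
Union: {q0, q1, q2, q3, q5}.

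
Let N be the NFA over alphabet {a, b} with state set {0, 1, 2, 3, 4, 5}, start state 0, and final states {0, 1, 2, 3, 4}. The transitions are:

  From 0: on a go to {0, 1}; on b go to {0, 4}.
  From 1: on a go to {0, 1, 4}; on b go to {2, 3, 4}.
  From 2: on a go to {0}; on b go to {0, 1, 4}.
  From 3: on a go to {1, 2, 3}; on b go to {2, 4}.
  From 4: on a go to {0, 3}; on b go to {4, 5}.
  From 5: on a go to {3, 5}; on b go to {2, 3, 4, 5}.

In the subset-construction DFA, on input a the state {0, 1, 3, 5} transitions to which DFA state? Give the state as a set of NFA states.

{0, 1, 2, 3, 4, 5}

δ(0,a) = {0, 1}; δ(1,a) = {0, 1, 4}; δ(3,a) = {1, 2, 3}; δ(5,a) = {3, 5}.
Union: {0, 1, 2, 3, 4, 5}.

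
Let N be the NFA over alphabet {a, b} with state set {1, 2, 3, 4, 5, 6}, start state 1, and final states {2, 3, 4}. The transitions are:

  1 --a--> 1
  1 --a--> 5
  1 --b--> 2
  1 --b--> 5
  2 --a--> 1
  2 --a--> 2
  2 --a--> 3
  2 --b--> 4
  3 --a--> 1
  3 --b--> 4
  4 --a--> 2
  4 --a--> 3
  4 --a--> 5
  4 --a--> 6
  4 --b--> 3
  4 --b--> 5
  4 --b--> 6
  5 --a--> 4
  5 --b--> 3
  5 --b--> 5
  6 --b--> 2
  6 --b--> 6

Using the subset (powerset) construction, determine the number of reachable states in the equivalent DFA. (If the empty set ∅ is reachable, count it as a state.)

Start state of the DFA: {1}.
{1} --a--> {1, 5}  [new]
{1} --b--> {2, 5}  [new]
{1, 5} --a--> {1, 4, 5}  [new]
{1, 5} --b--> {2, 3, 5}  [new]
{2, 5} --a--> {1, 2, 3, 4}  [new]
{2, 5} --b--> {3, 4, 5}  [new]
{1, 4, 5} --a--> {1, 2, 3, 4, 5, 6}  [new]
{1, 4, 5} --b--> {2, 3, 5, 6}  [new]
{2, 3, 5} --a--> {1, 2, 3, 4}  [seen]
{2, 3, 5} --b--> {3, 4, 5}  [seen]
{1, 2, 3, 4} --a--> {1, 2, 3, 5, 6}  [new]
{1, 2, 3, 4} --b--> {2, 3, 4, 5, 6}  [new]
{3, 4, 5} --a--> {1, 2, 3, 4, 5, 6}  [seen]
{3, 4, 5} --b--> {3, 4, 5, 6}  [new]
{1, 2, 3, 4, 5, 6} --a--> {1, 2, 3, 4, 5, 6}  [seen]
{1, 2, 3, 4, 5, 6} --b--> {2, 3, 4, 5, 6}  [seen]
{2, 3, 5, 6} --a--> {1, 2, 3, 4}  [seen]
{2, 3, 5, 6} --b--> {2, 3, 4, 5, 6}  [seen]
{1, 2, 3, 5, 6} --a--> {1, 2, 3, 4, 5}  [new]
{1, 2, 3, 5, 6} --b--> {2, 3, 4, 5, 6}  [seen]
{2, 3, 4, 5, 6} --a--> {1, 2, 3, 4, 5, 6}  [seen]
{2, 3, 4, 5, 6} --b--> {2, 3, 4, 5, 6}  [seen]
{3, 4, 5, 6} --a--> {1, 2, 3, 4, 5, 6}  [seen]
{3, 4, 5, 6} --b--> {2, 3, 4, 5, 6}  [seen]
{1, 2, 3, 4, 5} --a--> {1, 2, 3, 4, 5, 6}  [seen]
{1, 2, 3, 4, 5} --b--> {2, 3, 4, 5, 6}  [seen]
Reachable DFA states: {1}, {1, 5}, {2, 5}, {1, 4, 5}, {2, 3, 5}, {1, 2, 3, 4}, {3, 4, 5}, {1, 2, 3, 4, 5, 6}, {2, 3, 5, 6}, {1, 2, 3, 5, 6}, {2, 3, 4, 5, 6}, {3, 4, 5, 6}, {1, 2, 3, 4, 5}.

13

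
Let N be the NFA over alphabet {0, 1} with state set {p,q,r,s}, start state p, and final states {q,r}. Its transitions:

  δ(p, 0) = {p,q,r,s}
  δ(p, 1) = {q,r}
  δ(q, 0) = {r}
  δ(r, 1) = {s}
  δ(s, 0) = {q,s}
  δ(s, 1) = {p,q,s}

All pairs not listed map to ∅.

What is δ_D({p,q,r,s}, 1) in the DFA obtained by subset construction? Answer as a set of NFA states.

{p,q,r,s}

δ(p,1) = {q,r}; δ(q,1) = ∅; δ(r,1) = {s}; δ(s,1) = {p,q,s}.
Union: {p,q,r,s}.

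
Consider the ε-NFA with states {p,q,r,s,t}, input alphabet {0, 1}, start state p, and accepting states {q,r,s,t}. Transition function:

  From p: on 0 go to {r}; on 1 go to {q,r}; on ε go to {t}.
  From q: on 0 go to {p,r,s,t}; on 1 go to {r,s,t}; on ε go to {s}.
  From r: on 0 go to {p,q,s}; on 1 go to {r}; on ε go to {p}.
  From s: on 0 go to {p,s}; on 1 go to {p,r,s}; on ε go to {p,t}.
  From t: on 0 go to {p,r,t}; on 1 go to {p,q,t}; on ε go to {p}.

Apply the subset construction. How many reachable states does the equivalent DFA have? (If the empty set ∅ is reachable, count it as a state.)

3

Start state of the DFA: {p,t} (ε-closure of the NFA start).
{p,t} --0--> {p,r,t}  [new]
{p,t} --1--> {p,q,r,s,t}  [new]
{p,r,t} --0--> {p,q,r,s,t}  [seen]
{p,r,t} --1--> {p,q,r,s,t}  [seen]
{p,q,r,s,t} --0--> {p,q,r,s,t}  [seen]
{p,q,r,s,t} --1--> {p,q,r,s,t}  [seen]
Reachable DFA states: {p,t}, {p,r,t}, {p,q,r,s,t}.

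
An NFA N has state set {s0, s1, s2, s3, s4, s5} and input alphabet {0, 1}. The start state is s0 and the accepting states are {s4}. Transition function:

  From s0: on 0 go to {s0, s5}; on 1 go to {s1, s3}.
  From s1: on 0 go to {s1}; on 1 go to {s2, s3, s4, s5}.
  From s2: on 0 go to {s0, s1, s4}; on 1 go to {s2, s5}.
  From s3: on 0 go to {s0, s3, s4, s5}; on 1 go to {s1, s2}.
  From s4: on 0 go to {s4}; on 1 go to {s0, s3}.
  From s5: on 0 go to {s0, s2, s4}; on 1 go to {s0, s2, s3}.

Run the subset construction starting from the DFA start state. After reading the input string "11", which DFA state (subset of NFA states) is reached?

Start: {s0}.
δ(s0,1) = {s1, s3}.
Union: {s1, s3}.
After 1: {s1, s3}.
δ(s1,1) = {s2, s3, s4, s5}; δ(s3,1) = {s1, s2}.
Union: {s1, s2, s3, s4, s5}.
After 1: {s1, s2, s3, s4, s5}.

{s1, s2, s3, s4, s5}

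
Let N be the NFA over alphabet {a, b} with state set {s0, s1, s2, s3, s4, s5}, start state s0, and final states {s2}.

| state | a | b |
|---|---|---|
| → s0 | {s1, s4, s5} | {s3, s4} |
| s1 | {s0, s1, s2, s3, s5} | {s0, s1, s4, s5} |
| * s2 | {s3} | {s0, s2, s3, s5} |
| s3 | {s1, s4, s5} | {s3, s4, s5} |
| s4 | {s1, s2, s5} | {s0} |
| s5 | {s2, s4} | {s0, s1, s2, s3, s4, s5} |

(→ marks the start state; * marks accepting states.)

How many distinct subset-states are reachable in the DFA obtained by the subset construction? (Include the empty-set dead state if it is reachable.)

Start state of the DFA: {s0}.
{s0} --a--> {s1, s4, s5}  [new]
{s0} --b--> {s3, s4}  [new]
{s1, s4, s5} --a--> {s0, s1, s2, s3, s4, s5}  [new]
{s1, s4, s5} --b--> {s0, s1, s2, s3, s4, s5}  [seen]
{s3, s4} --a--> {s1, s2, s4, s5}  [new]
{s3, s4} --b--> {s0, s3, s4, s5}  [new]
{s0, s1, s2, s3, s4, s5} --a--> {s0, s1, s2, s3, s4, s5}  [seen]
{s0, s1, s2, s3, s4, s5} --b--> {s0, s1, s2, s3, s4, s5}  [seen]
{s1, s2, s4, s5} --a--> {s0, s1, s2, s3, s4, s5}  [seen]
{s1, s2, s4, s5} --b--> {s0, s1, s2, s3, s4, s5}  [seen]
{s0, s3, s4, s5} --a--> {s1, s2, s4, s5}  [seen]
{s0, s3, s4, s5} --b--> {s0, s1, s2, s3, s4, s5}  [seen]
Reachable DFA states: {s0}, {s1, s4, s5}, {s3, s4}, {s0, s1, s2, s3, s4, s5}, {s1, s2, s4, s5}, {s0, s3, s4, s5}.

6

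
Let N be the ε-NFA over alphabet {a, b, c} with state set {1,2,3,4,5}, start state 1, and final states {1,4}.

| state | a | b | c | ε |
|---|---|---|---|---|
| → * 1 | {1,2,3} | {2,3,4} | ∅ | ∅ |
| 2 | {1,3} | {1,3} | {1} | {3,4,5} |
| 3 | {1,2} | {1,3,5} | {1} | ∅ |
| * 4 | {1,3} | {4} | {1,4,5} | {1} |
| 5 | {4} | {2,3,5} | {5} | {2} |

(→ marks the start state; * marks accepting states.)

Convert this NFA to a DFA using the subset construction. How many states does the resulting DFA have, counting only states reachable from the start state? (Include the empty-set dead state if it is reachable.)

Start state of the DFA: {1} (ε-closure of the NFA start).
{1} --a--> {1,2,3,4,5}  [new]
{1} --b--> {1,2,3,4,5}  [seen]
{1} --c--> ∅  [new]
{1,2,3,4,5} --a--> {1,2,3,4,5}  [seen]
{1,2,3,4,5} --b--> {1,2,3,4,5}  [seen]
{1,2,3,4,5} --c--> {1,2,3,4,5}  [seen]
∅ --a--> ∅  [seen]
∅ --b--> ∅  [seen]
∅ --c--> ∅  [seen]
Reachable DFA states: {1}, {1,2,3,4,5}, ∅.

3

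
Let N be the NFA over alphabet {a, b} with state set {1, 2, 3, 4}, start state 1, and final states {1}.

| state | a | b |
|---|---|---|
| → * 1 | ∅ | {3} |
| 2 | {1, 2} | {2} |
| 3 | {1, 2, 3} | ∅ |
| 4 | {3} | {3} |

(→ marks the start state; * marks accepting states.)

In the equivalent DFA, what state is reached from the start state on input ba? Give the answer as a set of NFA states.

{1, 2, 3}

Start: {1}.
δ(1,b) = {3}.
Union: {3}.
After b: {3}.
δ(3,a) = {1, 2, 3}.
Union: {1, 2, 3}.
After a: {1, 2, 3}.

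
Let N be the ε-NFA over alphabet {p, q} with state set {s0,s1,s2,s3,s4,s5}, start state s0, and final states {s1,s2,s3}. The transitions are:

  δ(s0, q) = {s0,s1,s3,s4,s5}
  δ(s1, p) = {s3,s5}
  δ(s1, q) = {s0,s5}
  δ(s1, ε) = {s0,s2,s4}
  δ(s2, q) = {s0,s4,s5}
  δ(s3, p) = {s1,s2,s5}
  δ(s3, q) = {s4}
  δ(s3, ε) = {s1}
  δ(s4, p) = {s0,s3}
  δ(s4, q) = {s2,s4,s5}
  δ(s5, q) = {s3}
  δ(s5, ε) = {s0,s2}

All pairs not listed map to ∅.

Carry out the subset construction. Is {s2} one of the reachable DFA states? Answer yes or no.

no

Start state of the DFA: {s0} (ε-closure of the NFA start).
{s0} --p--> ∅  [new]
{s0} --q--> {s0,s1,s2,s3,s4,s5}  [new]
∅ --p--> ∅  [seen]
∅ --q--> ∅  [seen]
{s0,s1,s2,s3,s4,s5} --p--> {s0,s1,s2,s3,s4,s5}  [seen]
{s0,s1,s2,s3,s4,s5} --q--> {s0,s1,s2,s3,s4,s5}  [seen]
Reachable DFA states: {s0}, ∅, {s0,s1,s2,s3,s4,s5}.
{s2} is not among them.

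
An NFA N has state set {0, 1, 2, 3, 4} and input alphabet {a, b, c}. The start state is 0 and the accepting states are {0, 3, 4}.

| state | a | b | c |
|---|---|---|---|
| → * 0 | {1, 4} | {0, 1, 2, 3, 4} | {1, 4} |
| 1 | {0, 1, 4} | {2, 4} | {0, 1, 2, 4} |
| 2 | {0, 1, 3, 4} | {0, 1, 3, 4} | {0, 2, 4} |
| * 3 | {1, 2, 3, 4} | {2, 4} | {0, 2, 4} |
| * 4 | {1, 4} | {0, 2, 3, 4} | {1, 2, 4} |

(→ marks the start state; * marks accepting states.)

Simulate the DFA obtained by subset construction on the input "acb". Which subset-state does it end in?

Start: {0}.
δ(0,a) = {1, 4}.
Union: {1, 4}.
After a: {1, 4}.
δ(1,c) = {0, 1, 2, 4}; δ(4,c) = {1, 2, 4}.
Union: {0, 1, 2, 4}.
After c: {0, 1, 2, 4}.
δ(0,b) = {0, 1, 2, 3, 4}; δ(1,b) = {2, 4}; δ(2,b) = {0, 1, 3, 4}; δ(4,b) = {0, 2, 3, 4}.
Union: {0, 1, 2, 3, 4}.
After b: {0, 1, 2, 3, 4}.

{0, 1, 2, 3, 4}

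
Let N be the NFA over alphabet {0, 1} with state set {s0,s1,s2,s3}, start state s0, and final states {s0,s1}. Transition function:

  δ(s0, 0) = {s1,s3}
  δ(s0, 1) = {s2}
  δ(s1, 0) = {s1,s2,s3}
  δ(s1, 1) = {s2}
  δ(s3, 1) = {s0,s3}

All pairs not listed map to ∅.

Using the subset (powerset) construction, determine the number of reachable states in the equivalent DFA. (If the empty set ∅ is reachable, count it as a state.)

6

Start state of the DFA: {s0}.
{s0} --0--> {s1,s3}  [new]
{s0} --1--> {s2}  [new]
{s1,s3} --0--> {s1,s2,s3}  [new]
{s1,s3} --1--> {s0,s2,s3}  [new]
{s2} --0--> ∅  [new]
{s2} --1--> ∅  [seen]
{s1,s2,s3} --0--> {s1,s2,s3}  [seen]
{s1,s2,s3} --1--> {s0,s2,s3}  [seen]
{s0,s2,s3} --0--> {s1,s3}  [seen]
{s0,s2,s3} --1--> {s0,s2,s3}  [seen]
∅ --0--> ∅  [seen]
∅ --1--> ∅  [seen]
Reachable DFA states: {s0}, {s1,s3}, {s2}, {s1,s2,s3}, {s0,s2,s3}, ∅.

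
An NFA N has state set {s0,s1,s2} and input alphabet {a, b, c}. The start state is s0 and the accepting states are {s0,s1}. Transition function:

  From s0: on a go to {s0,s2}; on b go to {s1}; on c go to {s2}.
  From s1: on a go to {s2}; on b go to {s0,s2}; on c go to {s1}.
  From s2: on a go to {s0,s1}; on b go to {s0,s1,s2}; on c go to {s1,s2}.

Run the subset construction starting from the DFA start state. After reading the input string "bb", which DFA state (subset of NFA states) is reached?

{s0,s2}

Start: {s0}.
δ(s0,b) = {s1}.
Union: {s1}.
After b: {s1}.
δ(s1,b) = {s0,s2}.
Union: {s0,s2}.
After b: {s0,s2}.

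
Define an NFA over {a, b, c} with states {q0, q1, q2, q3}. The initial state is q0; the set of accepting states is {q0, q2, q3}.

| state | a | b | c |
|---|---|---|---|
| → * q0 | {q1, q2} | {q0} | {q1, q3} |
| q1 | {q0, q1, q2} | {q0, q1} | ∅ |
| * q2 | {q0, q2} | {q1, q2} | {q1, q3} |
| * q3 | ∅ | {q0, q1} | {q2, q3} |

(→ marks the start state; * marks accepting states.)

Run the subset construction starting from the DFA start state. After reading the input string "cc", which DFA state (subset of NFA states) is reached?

{q2, q3}

Start: {q0}.
δ(q0,c) = {q1, q3}.
Union: {q1, q3}.
After c: {q1, q3}.
δ(q1,c) = ∅; δ(q3,c) = {q2, q3}.
Union: {q2, q3}.
After c: {q2, q3}.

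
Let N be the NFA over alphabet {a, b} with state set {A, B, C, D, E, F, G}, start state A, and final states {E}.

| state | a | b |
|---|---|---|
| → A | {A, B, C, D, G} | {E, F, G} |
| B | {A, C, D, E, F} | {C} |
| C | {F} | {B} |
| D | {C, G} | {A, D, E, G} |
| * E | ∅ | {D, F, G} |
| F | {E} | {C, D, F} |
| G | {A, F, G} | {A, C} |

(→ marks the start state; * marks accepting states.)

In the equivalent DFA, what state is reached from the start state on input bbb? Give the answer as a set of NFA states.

{A, B, C, D, E, F, G}

Start: {A}.
δ(A,b) = {E, F, G}.
Union: {E, F, G}.
After b: {E, F, G}.
δ(E,b) = {D, F, G}; δ(F,b) = {C, D, F}; δ(G,b) = {A, C}.
Union: {A, C, D, F, G}.
After b: {A, C, D, F, G}.
δ(A,b) = {E, F, G}; δ(C,b) = {B}; δ(D,b) = {A, D, E, G}; δ(F,b) = {C, D, F}; δ(G,b) = {A, C}.
Union: {A, B, C, D, E, F, G}.
After b: {A, B, C, D, E, F, G}.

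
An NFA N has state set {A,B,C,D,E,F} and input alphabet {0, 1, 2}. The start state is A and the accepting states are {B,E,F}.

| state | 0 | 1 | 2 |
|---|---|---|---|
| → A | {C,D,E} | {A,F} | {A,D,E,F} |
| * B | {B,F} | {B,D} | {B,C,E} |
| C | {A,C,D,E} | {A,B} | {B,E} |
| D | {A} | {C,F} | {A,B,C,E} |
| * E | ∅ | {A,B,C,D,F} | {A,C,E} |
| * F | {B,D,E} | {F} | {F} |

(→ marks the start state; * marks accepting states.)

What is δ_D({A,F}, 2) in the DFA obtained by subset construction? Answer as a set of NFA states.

{A,D,E,F}

δ(A,2) = {A,D,E,F}; δ(F,2) = {F}.
Union: {A,D,E,F}.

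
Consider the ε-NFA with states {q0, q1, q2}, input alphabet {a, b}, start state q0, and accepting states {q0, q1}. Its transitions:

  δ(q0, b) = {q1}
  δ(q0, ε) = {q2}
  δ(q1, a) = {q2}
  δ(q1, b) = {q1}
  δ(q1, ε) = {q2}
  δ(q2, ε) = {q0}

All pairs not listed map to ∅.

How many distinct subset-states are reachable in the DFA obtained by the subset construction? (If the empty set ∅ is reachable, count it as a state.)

Start state of the DFA: {q0, q2} (ε-closure of the NFA start).
{q0, q2} --a--> ∅  [new]
{q0, q2} --b--> {q0, q1, q2}  [new]
∅ --a--> ∅  [seen]
∅ --b--> ∅  [seen]
{q0, q1, q2} --a--> {q0, q2}  [seen]
{q0, q1, q2} --b--> {q0, q1, q2}  [seen]
Reachable DFA states: {q0, q2}, ∅, {q0, q1, q2}.

3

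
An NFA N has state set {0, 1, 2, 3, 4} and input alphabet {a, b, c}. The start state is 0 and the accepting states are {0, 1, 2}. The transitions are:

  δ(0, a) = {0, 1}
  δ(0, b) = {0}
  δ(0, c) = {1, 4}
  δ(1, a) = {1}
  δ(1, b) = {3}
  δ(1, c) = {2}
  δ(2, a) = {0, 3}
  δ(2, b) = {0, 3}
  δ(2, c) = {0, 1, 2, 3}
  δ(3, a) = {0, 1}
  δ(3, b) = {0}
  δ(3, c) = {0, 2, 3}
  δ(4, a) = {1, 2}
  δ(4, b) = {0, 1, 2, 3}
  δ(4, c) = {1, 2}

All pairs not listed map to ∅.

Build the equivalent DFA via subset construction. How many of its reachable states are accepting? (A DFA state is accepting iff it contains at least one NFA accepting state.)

Start state of the DFA: {0}.
{0} --a--> {0, 1}  [new]
{0} --b--> {0}  [seen]
{0} --c--> {1, 4}  [new]
{0, 1} --a--> {0, 1}  [seen]
{0, 1} --b--> {0, 3}  [new]
{0, 1} --c--> {1, 2, 4}  [new]
{1, 4} --a--> {1, 2}  [new]
{1, 4} --b--> {0, 1, 2, 3}  [new]
{1, 4} --c--> {1, 2}  [seen]
{0, 3} --a--> {0, 1}  [seen]
{0, 3} --b--> {0}  [seen]
{0, 3} --c--> {0, 1, 2, 3, 4}  [new]
{1, 2, 4} --a--> {0, 1, 2, 3}  [seen]
{1, 2, 4} --b--> {0, 1, 2, 3}  [seen]
{1, 2, 4} --c--> {0, 1, 2, 3}  [seen]
{1, 2} --a--> {0, 1, 3}  [new]
{1, 2} --b--> {0, 3}  [seen]
{1, 2} --c--> {0, 1, 2, 3}  [seen]
{0, 1, 2, 3} --a--> {0, 1, 3}  [seen]
{0, 1, 2, 3} --b--> {0, 3}  [seen]
{0, 1, 2, 3} --c--> {0, 1, 2, 3, 4}  [seen]
{0, 1, 2, 3, 4} --a--> {0, 1, 2, 3}  [seen]
{0, 1, 2, 3, 4} --b--> {0, 1, 2, 3}  [seen]
{0, 1, 2, 3, 4} --c--> {0, 1, 2, 3, 4}  [seen]
{0, 1, 3} --a--> {0, 1}  [seen]
{0, 1, 3} --b--> {0, 3}  [seen]
{0, 1, 3} --c--> {0, 1, 2, 3, 4}  [seen]
Reachable DFA states: {0}, {0, 1}, {1, 4}, {0, 3}, {1, 2, 4}, {1, 2}, {0, 1, 2, 3}, {0, 1, 2, 3, 4}, {0, 1, 3}.
Accepting DFA states (contain an NFA accepting state): {0}, {0, 1}, {1, 4}, {0, 3}, {1, 2, 4}, {1, 2}, {0, 1, 2, 3}, {0, 1, 2, 3, 4}, {0, 1, 3}.

9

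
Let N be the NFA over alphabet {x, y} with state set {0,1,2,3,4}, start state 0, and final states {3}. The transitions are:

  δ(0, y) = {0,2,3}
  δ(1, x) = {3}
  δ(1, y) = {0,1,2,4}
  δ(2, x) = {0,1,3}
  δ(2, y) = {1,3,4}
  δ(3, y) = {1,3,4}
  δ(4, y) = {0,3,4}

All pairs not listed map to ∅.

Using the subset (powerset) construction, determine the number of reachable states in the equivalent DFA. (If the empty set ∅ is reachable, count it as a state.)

7

Start state of the DFA: {0}.
{0} --x--> ∅  [new]
{0} --y--> {0,2,3}  [new]
∅ --x--> ∅  [seen]
∅ --y--> ∅  [seen]
{0,2,3} --x--> {0,1,3}  [new]
{0,2,3} --y--> {0,1,2,3,4}  [new]
{0,1,3} --x--> {3}  [new]
{0,1,3} --y--> {0,1,2,3,4}  [seen]
{0,1,2,3,4} --x--> {0,1,3}  [seen]
{0,1,2,3,4} --y--> {0,1,2,3,4}  [seen]
{3} --x--> ∅  [seen]
{3} --y--> {1,3,4}  [new]
{1,3,4} --x--> {3}  [seen]
{1,3,4} --y--> {0,1,2,3,4}  [seen]
Reachable DFA states: {0}, ∅, {0,2,3}, {0,1,3}, {0,1,2,3,4}, {3}, {1,3,4}.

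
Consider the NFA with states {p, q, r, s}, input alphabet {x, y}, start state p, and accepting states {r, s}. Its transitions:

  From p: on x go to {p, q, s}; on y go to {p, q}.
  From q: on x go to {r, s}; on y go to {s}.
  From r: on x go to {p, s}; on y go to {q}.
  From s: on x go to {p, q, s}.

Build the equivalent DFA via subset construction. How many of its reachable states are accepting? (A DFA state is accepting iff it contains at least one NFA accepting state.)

Start state of the DFA: {p}.
{p} --x--> {p, q, s}  [new]
{p} --y--> {p, q}  [new]
{p, q, s} --x--> {p, q, r, s}  [new]
{p, q, s} --y--> {p, q, s}  [seen]
{p, q} --x--> {p, q, r, s}  [seen]
{p, q} --y--> {p, q, s}  [seen]
{p, q, r, s} --x--> {p, q, r, s}  [seen]
{p, q, r, s} --y--> {p, q, s}  [seen]
Reachable DFA states: {p}, {p, q, s}, {p, q}, {p, q, r, s}.
Accepting DFA states (contain an NFA accepting state): {p, q, s}, {p, q, r, s}.

2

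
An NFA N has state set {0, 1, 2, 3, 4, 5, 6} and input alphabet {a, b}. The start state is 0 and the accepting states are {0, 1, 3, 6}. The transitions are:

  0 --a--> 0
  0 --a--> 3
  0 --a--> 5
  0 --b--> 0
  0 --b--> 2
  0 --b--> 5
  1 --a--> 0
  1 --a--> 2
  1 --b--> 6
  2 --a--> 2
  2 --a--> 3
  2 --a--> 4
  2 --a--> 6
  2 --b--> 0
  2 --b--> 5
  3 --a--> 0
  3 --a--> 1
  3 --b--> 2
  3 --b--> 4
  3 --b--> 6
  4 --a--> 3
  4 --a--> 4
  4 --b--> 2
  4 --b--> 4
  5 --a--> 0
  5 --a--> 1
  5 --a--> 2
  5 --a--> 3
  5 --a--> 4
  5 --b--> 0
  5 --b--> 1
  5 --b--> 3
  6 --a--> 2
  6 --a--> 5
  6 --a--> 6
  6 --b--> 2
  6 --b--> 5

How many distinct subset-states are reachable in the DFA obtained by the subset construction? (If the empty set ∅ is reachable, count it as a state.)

Start state of the DFA: {0}.
{0} --a--> {0, 3, 5}  [new]
{0} --b--> {0, 2, 5}  [new]
{0, 3, 5} --a--> {0, 1, 2, 3, 4, 5}  [new]
{0, 3, 5} --b--> {0, 1, 2, 3, 4, 5, 6}  [new]
{0, 2, 5} --a--> {0, 1, 2, 3, 4, 5, 6}  [seen]
{0, 2, 5} --b--> {0, 1, 2, 3, 5}  [new]
{0, 1, 2, 3, 4, 5} --a--> {0, 1, 2, 3, 4, 5, 6}  [seen]
{0, 1, 2, 3, 4, 5} --b--> {0, 1, 2, 3, 4, 5, 6}  [seen]
{0, 1, 2, 3, 4, 5, 6} --a--> {0, 1, 2, 3, 4, 5, 6}  [seen]
{0, 1, 2, 3, 4, 5, 6} --b--> {0, 1, 2, 3, 4, 5, 6}  [seen]
{0, 1, 2, 3, 5} --a--> {0, 1, 2, 3, 4, 5, 6}  [seen]
{0, 1, 2, 3, 5} --b--> {0, 1, 2, 3, 4, 5, 6}  [seen]
Reachable DFA states: {0}, {0, 3, 5}, {0, 2, 5}, {0, 1, 2, 3, 4, 5}, {0, 1, 2, 3, 4, 5, 6}, {0, 1, 2, 3, 5}.

6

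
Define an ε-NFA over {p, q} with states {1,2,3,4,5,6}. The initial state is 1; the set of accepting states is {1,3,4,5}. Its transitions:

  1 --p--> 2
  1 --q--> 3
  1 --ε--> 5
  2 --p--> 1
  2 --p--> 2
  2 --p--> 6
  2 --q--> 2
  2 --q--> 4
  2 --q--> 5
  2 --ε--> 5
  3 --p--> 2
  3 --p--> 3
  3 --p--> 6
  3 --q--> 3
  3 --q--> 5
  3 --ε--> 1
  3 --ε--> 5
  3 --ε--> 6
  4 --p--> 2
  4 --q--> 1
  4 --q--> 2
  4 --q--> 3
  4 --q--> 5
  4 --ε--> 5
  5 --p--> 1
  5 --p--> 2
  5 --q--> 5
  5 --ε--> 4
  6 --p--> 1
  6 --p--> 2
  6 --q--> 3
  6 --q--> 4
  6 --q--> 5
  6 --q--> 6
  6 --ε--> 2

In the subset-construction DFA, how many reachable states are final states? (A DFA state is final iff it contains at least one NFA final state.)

4

Start state of the DFA: {1,4,5} (ε-closure of the NFA start).
{1,4,5} --p--> {1,2,4,5}  [new]
{1,4,5} --q--> {1,2,3,4,5,6}  [new]
{1,2,4,5} --p--> {1,2,4,5,6}  [new]
{1,2,4,5} --q--> {1,2,3,4,5,6}  [seen]
{1,2,3,4,5,6} --p--> {1,2,3,4,5,6}  [seen]
{1,2,3,4,5,6} --q--> {1,2,3,4,5,6}  [seen]
{1,2,4,5,6} --p--> {1,2,4,5,6}  [seen]
{1,2,4,5,6} --q--> {1,2,3,4,5,6}  [seen]
Reachable DFA states: {1,4,5}, {1,2,4,5}, {1,2,3,4,5,6}, {1,2,4,5,6}.
Accepting DFA states (contain an NFA accepting state): {1,4,5}, {1,2,4,5}, {1,2,3,4,5,6}, {1,2,4,5,6}.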